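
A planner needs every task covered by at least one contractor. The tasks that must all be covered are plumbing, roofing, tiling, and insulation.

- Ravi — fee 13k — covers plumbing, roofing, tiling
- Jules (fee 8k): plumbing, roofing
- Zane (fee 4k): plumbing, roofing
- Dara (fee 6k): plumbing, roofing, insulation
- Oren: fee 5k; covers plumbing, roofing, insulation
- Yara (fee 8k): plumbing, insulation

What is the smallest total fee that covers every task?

This is a weighted set-cover instance.
Choose Ravi and Oren: together they cover plumbing, roofing, tiling, insulation — every task.
Total fee: 13 + 5 = 18.

18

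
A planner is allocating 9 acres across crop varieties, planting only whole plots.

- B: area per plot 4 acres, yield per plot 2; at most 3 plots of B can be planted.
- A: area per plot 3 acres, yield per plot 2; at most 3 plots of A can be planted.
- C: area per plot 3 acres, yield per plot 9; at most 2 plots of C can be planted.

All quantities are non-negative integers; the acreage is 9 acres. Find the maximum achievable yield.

20

This is a bounded integer knapsack.
1×A and 2×C: area 9 ≤ 9, yield 1·2 + 2·9 = 20.
2×C: area 6 ≤ 9, yield 2·9 = 18.
Best is 20.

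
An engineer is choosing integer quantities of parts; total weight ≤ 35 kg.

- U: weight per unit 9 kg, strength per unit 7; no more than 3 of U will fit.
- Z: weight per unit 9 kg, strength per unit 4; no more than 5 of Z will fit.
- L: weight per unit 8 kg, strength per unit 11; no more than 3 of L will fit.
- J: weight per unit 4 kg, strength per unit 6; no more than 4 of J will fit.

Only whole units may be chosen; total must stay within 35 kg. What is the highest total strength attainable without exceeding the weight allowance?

J has the best ratio (6/4); taking only J gives at most 4×6 = 24 (stopped by the supply cap of 4).
Mixing does better — 2×L and 4×J: weight 32 ≤ 35, strength 2·11 + 4·6 = 46.

46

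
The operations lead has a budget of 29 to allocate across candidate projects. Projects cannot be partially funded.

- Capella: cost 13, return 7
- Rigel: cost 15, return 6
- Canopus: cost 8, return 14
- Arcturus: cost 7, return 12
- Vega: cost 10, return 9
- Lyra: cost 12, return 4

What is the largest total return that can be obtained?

Canopus + Arcturus + Lyra: cost 8 + 7 + 12 = 27 ≤ 29, return 14 + 12 + 4 = 30.
Capella + Canopus + Arcturus: cost 13 + 8 + 7 = 28 ≤ 29, return 7 + 14 + 12 = 33.
Canopus + Arcturus + Vega: cost 8 + 7 + 10 = 25 ≤ 29, return 14 + 12 + 9 = 35.
Best is Canopus, Arcturus, and Vega with total return 35.

35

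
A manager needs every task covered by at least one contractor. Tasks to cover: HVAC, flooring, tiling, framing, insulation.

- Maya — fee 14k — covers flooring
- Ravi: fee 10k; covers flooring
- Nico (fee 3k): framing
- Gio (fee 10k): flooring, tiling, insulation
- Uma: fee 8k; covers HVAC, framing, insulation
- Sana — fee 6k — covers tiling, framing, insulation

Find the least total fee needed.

This is an integer covering problem.
The greedy cost-per-new-task heuristic would pick Sana, Uma, and Ravi for 24, but a cheaper cover exists.
Choose Gio and Uma: together they cover HVAC, flooring, tiling, framing, insulation — every task.
Total fee: 10 + 8 = 18.
No cover costs less than 18.

18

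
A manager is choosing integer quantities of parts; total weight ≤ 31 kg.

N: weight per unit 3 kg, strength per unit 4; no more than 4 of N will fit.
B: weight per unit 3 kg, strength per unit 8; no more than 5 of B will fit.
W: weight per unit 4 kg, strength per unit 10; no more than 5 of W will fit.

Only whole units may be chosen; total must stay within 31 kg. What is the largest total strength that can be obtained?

80

This is a bounded integer knapsack.
B has the best ratio (8/3); taking only B gives at most 5×8 = 40 (stopped by the supply cap of 5).
Mixing does better — 5×B and 4×W: weight 31 ≤ 31, strength 5·8 + 4·10 = 80.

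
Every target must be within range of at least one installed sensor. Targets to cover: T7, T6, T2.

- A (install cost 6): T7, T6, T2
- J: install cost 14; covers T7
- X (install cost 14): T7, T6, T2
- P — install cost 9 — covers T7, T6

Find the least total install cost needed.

A alone covers T7, T6, T2 — every target.
Total install cost: 6.

6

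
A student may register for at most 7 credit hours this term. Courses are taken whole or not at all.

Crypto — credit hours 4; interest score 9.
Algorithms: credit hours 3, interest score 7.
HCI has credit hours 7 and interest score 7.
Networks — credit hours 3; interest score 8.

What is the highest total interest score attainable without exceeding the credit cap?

17

This is an integer program with binary decision variables.
Allowing fractional choices, the relaxed optimum would be about 17.2, but courses are indivisible.
Crypto + Networks: credit hours 4 + 3 = 7 ≤ 7, interest score 9 + 8 = 17.
Crypto + Algorithms: credit hours 4 + 3 = 7 ≤ 7, interest score 9 + 7 = 16.
Best is Crypto and Networks with total interest score 17.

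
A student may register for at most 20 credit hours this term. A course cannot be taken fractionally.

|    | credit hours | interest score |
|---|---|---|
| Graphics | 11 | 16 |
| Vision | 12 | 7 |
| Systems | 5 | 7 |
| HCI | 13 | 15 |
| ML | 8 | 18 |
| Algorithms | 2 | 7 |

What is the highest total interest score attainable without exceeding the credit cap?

This is an integer program with binary decision variables.
Allowing fractional choices, the relaxed optimum would be about 39.5, but courses are indivisible.
Systems + ML + Algorithms: credit hours 5 + 8 + 2 = 15 ≤ 20, interest score 7 + 18 + 7 = 32.
Graphics + ML: credit hours 11 + 8 = 19 ≤ 20, interest score 16 + 18 = 34.
Best is Graphics and ML with total interest score 34.

34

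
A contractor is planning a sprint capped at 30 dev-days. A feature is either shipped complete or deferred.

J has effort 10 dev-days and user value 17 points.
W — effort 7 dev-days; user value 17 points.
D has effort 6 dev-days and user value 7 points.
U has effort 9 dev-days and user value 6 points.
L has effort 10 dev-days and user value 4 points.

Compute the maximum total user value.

Allowing fractional choices, the relaxed optimum would be about 45.7, but features are indivisible.
J + W + D: effort 10 + 7 + 6 = 23 ≤ 30, user value 17 + 17 + 7 = 41.
J + W + U: effort 10 + 7 + 9 = 26 ≤ 30, user value 17 + 17 + 6 = 40.
Best is J, W, and D with total user value 41.

41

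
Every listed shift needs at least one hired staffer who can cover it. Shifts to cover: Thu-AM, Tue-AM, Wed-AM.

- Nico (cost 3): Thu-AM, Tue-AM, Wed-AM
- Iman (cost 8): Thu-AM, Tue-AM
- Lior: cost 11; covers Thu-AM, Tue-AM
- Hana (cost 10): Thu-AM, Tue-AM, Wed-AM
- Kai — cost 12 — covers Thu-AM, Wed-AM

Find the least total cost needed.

This is a weighted set-cover instance.
Nico alone covers Thu-AM, Tue-AM, Wed-AM — every shift.
Total cost: 3.
No cover costs less than 3.

3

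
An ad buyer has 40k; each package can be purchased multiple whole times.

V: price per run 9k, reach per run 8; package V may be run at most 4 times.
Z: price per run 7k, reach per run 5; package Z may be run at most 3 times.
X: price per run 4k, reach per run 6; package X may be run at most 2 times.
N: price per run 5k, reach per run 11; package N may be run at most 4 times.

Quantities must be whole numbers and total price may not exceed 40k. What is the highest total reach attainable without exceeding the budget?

This is a bounded integer knapsack.
Take 1×V, 2×X, and 4×N: price 37 ≤ 40, reach 1·8 + 2·6 + 4·11 = 64.
N has the best ratio (11/5) and is taken to its limit of 4; remaining capacity is filled optimally with the others.

64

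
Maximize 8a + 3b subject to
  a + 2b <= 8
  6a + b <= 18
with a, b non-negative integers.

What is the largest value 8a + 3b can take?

Relaxing integrality, the LP optimum is 28.55 at (a,b) = (2.55, 2.73), which is not an integer point.
(a,b)=(2,3): 1·2+2·3=8≤8, 6·2+1·3=15≤18, objective 25.
(a,b)=(2,2): 1·2+2·2=6≤8, 6·2+1·2=14≤18, objective 22.
(a,b)=(2,1): 1·2+2·1=4≤8, 6·2+1·1=13≤18, objective 19.
No feasible integer point exceeds 25.

25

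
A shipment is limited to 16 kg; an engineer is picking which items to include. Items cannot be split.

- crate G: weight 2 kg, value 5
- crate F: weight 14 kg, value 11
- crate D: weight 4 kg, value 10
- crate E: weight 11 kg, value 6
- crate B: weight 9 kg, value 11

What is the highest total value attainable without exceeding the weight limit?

26

crate D + crate B: weight 4 + 9 = 13 ≤ 16, value 10 + 11 = 21.
crate G + crate D + crate B: weight 2 + 4 + 9 = 15 ≤ 16, value 5 + 10 + 11 = 26.
crate G + crate B: weight 2 + 9 = 11 ≤ 16, value 5 + 11 = 16.
Best is crate G, crate D, and crate B with total value 26.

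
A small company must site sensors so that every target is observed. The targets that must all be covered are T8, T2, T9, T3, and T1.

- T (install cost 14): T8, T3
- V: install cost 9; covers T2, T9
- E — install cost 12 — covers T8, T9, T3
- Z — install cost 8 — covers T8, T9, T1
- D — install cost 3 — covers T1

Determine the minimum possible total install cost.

24

The greedy cost-per-new-target heuristic would pick Z, V, and E for 29, but a cheaper cover exists.
Choose V, E, and D: together they cover T8, T2, T9, T3, T1 — every target.
Total install cost: 9 + 12 + 3 = 24.
No cover costs less than 24.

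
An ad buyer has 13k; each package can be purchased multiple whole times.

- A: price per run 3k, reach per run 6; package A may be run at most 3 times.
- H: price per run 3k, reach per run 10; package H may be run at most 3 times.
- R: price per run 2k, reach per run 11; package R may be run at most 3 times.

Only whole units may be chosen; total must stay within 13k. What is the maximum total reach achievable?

2×H and 3×R: price 12 ≤ 13, reach 2·10 + 3·11 = 53.
3×H and 2×R: price 13 ≤ 13, reach 3·10 + 2·11 = 52.
Best is 53.

53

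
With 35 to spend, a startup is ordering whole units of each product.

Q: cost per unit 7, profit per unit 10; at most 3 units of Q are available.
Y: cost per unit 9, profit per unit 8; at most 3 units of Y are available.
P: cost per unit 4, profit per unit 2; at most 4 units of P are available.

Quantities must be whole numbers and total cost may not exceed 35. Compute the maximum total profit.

Take 3×Q, 1×Y, and 1×P: cost 34 ≤ 35, profit 3·10 + 1·8 + 1·2 = 40.
Q has the best ratio (10/7) and is taken to its limit of 3; remaining capacity is filled optimally with the others.

40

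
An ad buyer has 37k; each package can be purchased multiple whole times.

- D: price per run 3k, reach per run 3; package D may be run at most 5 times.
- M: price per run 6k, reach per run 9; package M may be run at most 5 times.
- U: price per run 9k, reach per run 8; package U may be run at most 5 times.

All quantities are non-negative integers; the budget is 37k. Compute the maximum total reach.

51

Take 2×D and 5×M: price 36 ≤ 37, reach 2·3 + 5·9 = 51.
M has the best ratio (9/6) and is taken to its limit of 5; remaining capacity is filled optimally with the others.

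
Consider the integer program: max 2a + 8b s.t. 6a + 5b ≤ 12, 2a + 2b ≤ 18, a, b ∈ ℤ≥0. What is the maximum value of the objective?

Relaxing integrality, the LP optimum is 19.20 at (a,b) = (0, 2.4), which is not an integer point.
(a,b)=(0,2): 6·0+5·2=10≤12, 2·0+2·2=4≤18, objective 16.
(a,b)=(1,1): 6·1+5·1=11≤12, 2·1+2·1=4≤18, objective 10.
No feasible integer point exceeds 16.

16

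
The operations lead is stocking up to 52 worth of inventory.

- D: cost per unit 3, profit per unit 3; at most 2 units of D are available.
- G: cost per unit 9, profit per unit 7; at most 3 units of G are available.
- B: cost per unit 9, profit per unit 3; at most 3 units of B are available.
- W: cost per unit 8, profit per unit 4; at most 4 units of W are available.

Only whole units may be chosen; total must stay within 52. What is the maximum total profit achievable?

Take 2×D, 3×G, and 2×W: cost 49 ≤ 52, profit 2·3 + 3·7 + 2·4 = 35.
D has the best ratio (3/3) and is taken to its limit of 2; remaining capacity is filled optimally with the others.

35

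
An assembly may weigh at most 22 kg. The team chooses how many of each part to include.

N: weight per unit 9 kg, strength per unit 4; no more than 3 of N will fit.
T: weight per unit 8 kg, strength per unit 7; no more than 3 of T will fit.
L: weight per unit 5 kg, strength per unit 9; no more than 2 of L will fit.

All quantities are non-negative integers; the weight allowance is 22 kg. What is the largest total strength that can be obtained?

25

1×T and 2×L: weight 18 ≤ 22, strength 1·7 + 2·9 = 25.
2×T and 1×L: weight 21 ≤ 22, strength 2·7 + 1·9 = 23.
Best is 25.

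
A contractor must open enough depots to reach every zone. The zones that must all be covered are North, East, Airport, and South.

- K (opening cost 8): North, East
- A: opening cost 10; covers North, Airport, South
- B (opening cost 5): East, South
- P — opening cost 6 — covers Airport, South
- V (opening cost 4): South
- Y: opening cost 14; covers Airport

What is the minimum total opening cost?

14

The greedy cost-per-new-zone heuristic would pick B and A for 15, but a cheaper cover exists.
Choose K and P: together they cover North, East, Airport, South — every zone.
Total opening cost: 8 + 6 = 14.
No cover costs less than 14.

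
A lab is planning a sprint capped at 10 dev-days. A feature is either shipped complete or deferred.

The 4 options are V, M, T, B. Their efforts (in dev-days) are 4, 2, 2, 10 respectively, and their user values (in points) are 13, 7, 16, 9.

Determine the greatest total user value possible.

Treat it as a binary knapsack problem.
Allowing fractional choices, the relaxed optimum would be about 37.8, but features are indivisible.
M + T: effort 2 + 2 = 4 ≤ 10, user value 7 + 16 = 23.
V + M + T: effort 4 + 2 + 2 = 8 ≤ 10, user value 13 + 7 + 16 = 36.
V + T: effort 4 + 2 = 6 ≤ 10, user value 13 + 16 = 29.
Best is V, M, and T with total user value 36.

36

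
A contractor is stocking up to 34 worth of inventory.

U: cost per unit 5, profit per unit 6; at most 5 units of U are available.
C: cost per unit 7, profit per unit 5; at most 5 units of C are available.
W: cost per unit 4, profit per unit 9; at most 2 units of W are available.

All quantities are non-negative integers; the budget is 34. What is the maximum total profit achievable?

Take 5×U and 2×W: cost 33 ≤ 34, profit 5·6 + 2·9 = 48.
W has the best ratio (9/4) and is taken to its limit of 2; remaining capacity is filled optimally with the others.

48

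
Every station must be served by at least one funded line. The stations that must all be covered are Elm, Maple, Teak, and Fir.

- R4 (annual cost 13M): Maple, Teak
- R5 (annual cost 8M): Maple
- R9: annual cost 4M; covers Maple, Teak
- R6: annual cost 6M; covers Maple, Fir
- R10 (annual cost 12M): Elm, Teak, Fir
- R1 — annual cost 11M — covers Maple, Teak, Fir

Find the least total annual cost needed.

16

This is an integer covering problem.
The greedy cost-per-new-station heuristic would pick R9, R6, and R10 for 22, but a cheaper cover exists.
Choose R9 and R10: together they cover Elm, Maple, Teak, Fir — every station.
Total annual cost: 4 + 12 = 16.
No cover costs less than 16.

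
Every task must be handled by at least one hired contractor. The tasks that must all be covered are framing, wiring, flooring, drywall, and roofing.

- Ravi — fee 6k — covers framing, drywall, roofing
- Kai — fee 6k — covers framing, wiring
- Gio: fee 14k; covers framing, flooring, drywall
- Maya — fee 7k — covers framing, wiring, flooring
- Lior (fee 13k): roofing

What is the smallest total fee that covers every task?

Choose Ravi and Maya: together they cover framing, wiring, flooring, drywall, roofing — every task.
Total fee: 6 + 7 = 13.
No cover costs less than 13.

13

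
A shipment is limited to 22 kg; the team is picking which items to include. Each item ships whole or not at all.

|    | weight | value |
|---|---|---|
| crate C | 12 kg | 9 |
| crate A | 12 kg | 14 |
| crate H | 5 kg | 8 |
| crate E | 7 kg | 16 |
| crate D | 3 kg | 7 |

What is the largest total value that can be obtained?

37

Take crate A, crate E, and crate D: weight 12 + 7 + 3 = 22 ≤ 22, value 14 + 16 + 7 = 37.
No other feasible combination does better.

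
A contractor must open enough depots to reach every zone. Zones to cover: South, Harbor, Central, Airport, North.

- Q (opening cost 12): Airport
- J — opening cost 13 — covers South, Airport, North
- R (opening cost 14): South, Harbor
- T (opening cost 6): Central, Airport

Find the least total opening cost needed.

This is a weighted set-cover instance.
Choose J, R, and T: together they cover South, Harbor, Central, Airport, North — every zone.
Total opening cost: 13 + 14 + 6 = 33.
No cover costs less than 33.

33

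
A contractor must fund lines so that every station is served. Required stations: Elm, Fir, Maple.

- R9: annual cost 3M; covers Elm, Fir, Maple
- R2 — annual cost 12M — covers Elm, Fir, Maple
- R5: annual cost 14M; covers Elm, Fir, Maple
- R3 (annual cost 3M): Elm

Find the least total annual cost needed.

3

R9 alone covers Elm, Fir, Maple — every station.
Total annual cost: 3.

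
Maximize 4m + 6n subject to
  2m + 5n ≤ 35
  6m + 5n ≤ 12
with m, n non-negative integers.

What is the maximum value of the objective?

12

(m,n)=(0,2) is feasible, giving 12.
(m,n)=(1,1) is feasible, giving 10.
(m,n)=(0,1) is feasible, giving 6.
Maximum is 12 at (m,n)=(0,2).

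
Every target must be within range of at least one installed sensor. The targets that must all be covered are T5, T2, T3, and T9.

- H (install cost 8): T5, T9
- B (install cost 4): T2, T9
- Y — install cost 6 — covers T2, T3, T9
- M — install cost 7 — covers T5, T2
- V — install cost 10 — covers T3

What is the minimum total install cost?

The greedy cost-per-new-target heuristic would pick B, Y, and M for 17, but a cheaper cover exists.
Choose Y and M: together they cover T5, T2, T3, T9 — every target.
Total install cost: 6 + 7 = 13.
No cover costs less than 13.

13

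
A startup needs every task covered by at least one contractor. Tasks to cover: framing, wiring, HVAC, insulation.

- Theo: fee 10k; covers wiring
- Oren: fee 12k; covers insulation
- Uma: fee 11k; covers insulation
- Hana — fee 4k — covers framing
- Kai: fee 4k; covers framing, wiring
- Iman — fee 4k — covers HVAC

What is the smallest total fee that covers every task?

Choose Uma, Kai, and Iman: together they cover framing, wiring, HVAC, insulation — every task.
Total fee: 11 + 4 + 4 = 19.
No cover costs less than 19.

19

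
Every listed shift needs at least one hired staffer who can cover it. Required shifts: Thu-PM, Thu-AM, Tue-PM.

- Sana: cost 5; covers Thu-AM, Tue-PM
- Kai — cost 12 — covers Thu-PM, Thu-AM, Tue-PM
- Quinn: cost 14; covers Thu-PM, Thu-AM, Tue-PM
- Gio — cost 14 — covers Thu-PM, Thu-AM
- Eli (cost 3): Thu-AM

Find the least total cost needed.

12

This is a weighted set-cover instance.
The greedy cost-per-new-shift heuristic would pick Sana and Kai for 17, but a cheaper cover exists.
Kai alone covers Thu-PM, Thu-AM, Tue-PM — every shift.
Total cost: 12.
No cover costs less than 12.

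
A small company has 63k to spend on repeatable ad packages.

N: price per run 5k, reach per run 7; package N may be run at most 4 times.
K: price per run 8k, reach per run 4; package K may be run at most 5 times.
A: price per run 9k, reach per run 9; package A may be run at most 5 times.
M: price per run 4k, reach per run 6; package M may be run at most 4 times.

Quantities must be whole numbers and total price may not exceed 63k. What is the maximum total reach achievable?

79

This is a bounded integer knapsack.
M has the best ratio (6/4); taking only M gives at most 4×6 = 24 (stopped by the supply cap of 4).
Mixing does better — 4×N, 3×A, and 4×M: price 63 ≤ 63, reach 4·7 + 3·9 + 4·6 = 79.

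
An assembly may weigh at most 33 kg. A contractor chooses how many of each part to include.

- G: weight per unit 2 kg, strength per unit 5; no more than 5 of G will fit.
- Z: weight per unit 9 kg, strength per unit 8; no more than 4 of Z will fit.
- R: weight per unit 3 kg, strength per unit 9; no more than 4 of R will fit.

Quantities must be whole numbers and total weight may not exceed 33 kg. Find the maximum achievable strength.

69

This is a bounded integer knapsack.
R has the best ratio (9/3); taking only R gives at most 4×9 = 36 (stopped by the supply cap of 4).
Mixing does better — 5×G, 1×Z, and 4×R: weight 31 ≤ 33, strength 5·5 + 1·8 + 4·9 = 69.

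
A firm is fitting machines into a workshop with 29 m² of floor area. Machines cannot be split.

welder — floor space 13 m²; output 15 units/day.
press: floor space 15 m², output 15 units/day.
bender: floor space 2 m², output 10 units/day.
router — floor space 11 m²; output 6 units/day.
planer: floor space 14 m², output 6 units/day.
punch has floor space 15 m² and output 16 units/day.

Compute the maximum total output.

32

Take bender, router, and punch: floor space 2 + 11 + 15 = 28 ≤ 29, output 10 + 6 + 16 = 32.
No other feasible combination does better.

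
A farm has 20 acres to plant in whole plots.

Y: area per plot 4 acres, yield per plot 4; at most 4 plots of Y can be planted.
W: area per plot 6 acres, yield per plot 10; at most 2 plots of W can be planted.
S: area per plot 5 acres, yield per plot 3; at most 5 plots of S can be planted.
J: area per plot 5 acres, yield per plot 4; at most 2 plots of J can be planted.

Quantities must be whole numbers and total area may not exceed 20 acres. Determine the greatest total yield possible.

This is a bounded integer knapsack.
Take 2×Y and 2×W: area 20 ≤ 20, yield 2·4 + 2·10 = 28.
W has the best ratio (10/6) and is taken to its limit of 2; remaining capacity is filled optimally with the others.

28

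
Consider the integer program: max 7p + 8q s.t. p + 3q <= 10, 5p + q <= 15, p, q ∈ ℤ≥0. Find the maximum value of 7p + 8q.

31

Relaxing integrality, the LP optimum is 37.50 at (p,q) = (2.5, 2.5), which is not an integer point.
(p,q)=(1,3): 1·1+3·3=10≤10, 5·1+1·3=8≤15, objective 31.
(p,q)=(2,2): 1·2+3·2=8≤10, 5·2+1·2=12≤15, objective 30.
(p,q)=(0,3): 1·0+3·3=9≤10, 5·0+1·3=3≤15, objective 24.
(p,q)=(1,2): 1·1+3·2=7≤10, 5·1+1·2=7≤15, objective 23.
No feasible integer point exceeds 31.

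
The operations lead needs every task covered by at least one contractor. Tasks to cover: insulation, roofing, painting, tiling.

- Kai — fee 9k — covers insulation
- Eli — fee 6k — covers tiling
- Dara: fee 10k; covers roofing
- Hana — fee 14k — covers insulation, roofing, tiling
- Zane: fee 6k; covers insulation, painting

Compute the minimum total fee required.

20

Choose Hana and Zane: together they cover insulation, roofing, painting, tiling — every task.
Total fee: 14 + 6 = 20.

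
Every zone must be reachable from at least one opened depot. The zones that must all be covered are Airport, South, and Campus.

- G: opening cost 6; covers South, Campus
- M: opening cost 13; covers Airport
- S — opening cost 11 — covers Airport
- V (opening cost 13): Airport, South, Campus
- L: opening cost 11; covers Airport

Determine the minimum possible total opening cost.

The greedy cost-per-new-zone heuristic would pick G and S for 17, but a cheaper cover exists.
V alone covers Airport, South, Campus — every zone.
Total opening cost: 13.
No cover costs less than 13.

13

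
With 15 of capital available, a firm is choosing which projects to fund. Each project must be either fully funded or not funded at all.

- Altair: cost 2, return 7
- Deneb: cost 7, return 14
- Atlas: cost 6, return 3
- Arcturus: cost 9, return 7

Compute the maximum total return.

24

Altair + Deneb: cost 2 + 7 = 9 ≤ 15, return 7 + 14 = 21.
Altair + Deneb + Atlas: cost 2 + 7 + 6 = 15 ≤ 15, return 7 + 14 + 3 = 24.
Best is Altair, Deneb, and Atlas with total return 24.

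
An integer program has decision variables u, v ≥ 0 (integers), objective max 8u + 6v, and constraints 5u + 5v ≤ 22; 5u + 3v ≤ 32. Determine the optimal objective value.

32

Relaxing integrality, the LP optimum is 35.20 at (u,v) = (4.4, 0), which is not an integer point.
(u,v)=(4,0) is feasible, giving 32.
(u,v)=(3,1) is feasible, giving 30.
(u,v)=(3,0) is feasible, giving 24.
Maximum is 32 at (u,v)=(4,0).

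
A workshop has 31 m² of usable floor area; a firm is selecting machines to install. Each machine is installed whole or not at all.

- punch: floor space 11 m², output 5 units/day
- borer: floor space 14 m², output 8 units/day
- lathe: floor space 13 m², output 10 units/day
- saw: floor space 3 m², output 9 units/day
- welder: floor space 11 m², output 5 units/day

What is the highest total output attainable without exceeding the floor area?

27

Allowing fractional choices, the relaxed optimum would be about 27.5, but machines are indivisible.
borer + lathe + saw: floor space 14 + 13 + 3 = 30 ≤ 31, output 8 + 10 + 9 = 27.
punch + lathe + saw: floor space 11 + 13 + 3 = 27 ≤ 31, output 5 + 10 + 9 = 24.
Best is borer, lathe, and saw with total output 27.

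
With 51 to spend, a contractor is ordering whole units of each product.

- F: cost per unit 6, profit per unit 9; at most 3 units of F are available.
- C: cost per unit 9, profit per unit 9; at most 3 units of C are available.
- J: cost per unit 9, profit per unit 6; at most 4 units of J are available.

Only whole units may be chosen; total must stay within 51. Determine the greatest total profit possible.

F has the best ratio (9/6); taking only F gives at most 3×9 = 27 (stopped by the supply cap of 3).
Mixing does better — 3×F and 3×C: cost 45 ≤ 51, profit 3·9 + 3·9 = 54.

54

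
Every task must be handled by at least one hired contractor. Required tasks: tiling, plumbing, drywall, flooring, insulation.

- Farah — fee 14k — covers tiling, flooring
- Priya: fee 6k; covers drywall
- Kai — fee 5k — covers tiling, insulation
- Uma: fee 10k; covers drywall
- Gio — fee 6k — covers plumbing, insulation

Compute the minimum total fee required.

26

Choose Farah, Priya, and Gio: together they cover tiling, plumbing, drywall, flooring, insulation — every task.
Total fee: 14 + 6 + 6 = 26.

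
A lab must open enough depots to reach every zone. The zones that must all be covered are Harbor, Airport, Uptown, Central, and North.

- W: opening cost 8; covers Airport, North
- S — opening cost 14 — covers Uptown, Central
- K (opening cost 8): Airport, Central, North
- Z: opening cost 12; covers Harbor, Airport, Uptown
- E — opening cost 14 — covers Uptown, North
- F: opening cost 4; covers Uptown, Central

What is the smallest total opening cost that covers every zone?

This is an integer covering problem.
The greedy cost-per-new-zone heuristic would pick F, W, and Z for 24, but a cheaper cover exists.
Choose K and Z: together they cover Harbor, Airport, Uptown, Central, North — every zone.
Total opening cost: 8 + 12 = 20.
No cover costs less than 20.

20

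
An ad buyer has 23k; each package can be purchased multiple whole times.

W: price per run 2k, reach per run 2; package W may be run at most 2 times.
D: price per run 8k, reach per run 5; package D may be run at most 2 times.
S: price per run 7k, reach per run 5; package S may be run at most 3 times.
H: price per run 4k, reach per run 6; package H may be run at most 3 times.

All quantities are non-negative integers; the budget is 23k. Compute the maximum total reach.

27

This is a bounded integer knapsack.
Take 2×W, 1×S, and 3×H: price 23 ≤ 23, reach 2·2 + 1·5 + 3·6 = 27.
H has the best ratio (6/4) and is taken to its limit of 3; remaining capacity is filled optimally with the others.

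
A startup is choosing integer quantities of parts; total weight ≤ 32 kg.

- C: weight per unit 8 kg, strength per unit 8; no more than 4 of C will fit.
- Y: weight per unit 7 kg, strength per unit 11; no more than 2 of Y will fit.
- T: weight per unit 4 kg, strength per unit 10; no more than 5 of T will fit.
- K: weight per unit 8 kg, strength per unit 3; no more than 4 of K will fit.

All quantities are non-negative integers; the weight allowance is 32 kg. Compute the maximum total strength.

62

This is a bounded integer knapsack.
2×Y and 4×T: weight 30 ≤ 32, strength 2·11 + 4·10 = 62.
1×Y and 5×T: weight 27 ≤ 32, strength 1·11 + 5·10 = 61.
Best is 62.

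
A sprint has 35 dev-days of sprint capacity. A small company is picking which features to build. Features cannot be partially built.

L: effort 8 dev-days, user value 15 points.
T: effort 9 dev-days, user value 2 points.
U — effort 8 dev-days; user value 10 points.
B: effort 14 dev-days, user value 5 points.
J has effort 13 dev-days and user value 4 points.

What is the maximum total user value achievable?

Take L, U, and B: effort 8 + 8 + 14 = 30 ≤ 35, user value 15 + 10 + 5 = 30.
No other feasible combination does better.

30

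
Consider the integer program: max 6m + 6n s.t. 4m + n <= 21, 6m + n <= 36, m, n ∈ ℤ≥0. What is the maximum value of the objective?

(m,n)=(0,21) is feasible, giving 126.
(m,n)=(0,20) is feasible, giving 120.
The best lattice point is (0,21), giving 126.

126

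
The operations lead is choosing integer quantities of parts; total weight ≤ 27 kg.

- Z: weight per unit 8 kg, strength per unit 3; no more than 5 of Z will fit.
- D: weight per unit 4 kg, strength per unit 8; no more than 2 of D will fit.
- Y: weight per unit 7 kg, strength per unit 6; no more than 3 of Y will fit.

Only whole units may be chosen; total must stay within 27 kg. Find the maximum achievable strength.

2×D and 2×Y: weight 22 ≤ 27, strength 2·8 + 2·6 = 28.
1×D and 3×Y: weight 25 ≤ 27, strength 1·8 + 3·6 = 26.
Best is 28.

28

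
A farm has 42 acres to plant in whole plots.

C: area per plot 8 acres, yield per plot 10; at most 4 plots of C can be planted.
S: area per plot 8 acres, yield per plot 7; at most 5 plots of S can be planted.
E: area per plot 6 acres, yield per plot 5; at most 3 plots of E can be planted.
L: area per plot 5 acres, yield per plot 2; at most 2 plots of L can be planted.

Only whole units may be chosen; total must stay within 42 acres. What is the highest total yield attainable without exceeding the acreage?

3×C and 3×E: area 42 ≤ 42, yield 3·10 + 3·5 = 45.
4×C and 1×S: area 40 ≤ 42, yield 4·10 + 1·7 = 47.
Best is 47.

47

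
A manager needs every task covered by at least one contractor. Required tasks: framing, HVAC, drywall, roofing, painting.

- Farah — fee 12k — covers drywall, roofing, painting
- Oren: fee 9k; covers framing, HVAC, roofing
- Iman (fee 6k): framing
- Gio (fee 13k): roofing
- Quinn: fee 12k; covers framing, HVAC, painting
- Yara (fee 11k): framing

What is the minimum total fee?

This is a weighted set-cover instance.
Choose Farah and Oren: together they cover framing, HVAC, drywall, roofing, painting — every task.
Total fee: 12 + 9 = 21.
No cover costs less than 21.

21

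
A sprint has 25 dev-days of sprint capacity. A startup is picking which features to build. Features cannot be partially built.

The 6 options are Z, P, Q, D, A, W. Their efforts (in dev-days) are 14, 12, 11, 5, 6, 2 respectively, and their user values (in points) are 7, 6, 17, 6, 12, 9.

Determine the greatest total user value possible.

44

Take Q, D, A, and W: effort 11 + 5 + 6 + 2 = 24 ≤ 25, user value 17 + 6 + 12 + 9 = 44.
No other feasible combination does better.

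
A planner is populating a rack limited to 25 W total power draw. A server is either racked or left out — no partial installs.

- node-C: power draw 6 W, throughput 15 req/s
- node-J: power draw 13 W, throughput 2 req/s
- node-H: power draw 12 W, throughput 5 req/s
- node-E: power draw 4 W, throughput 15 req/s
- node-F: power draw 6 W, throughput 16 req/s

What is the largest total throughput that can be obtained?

46

Allowing fractional choices, the relaxed optimum would be about 49.8, but servers are indivisible.
node-C + node-H + node-F: power draw 6 + 12 + 6 = 24 ≤ 25, throughput 15 + 5 + 16 = 36.
node-C + node-E + node-F: power draw 6 + 4 + 6 = 16 ≤ 25, throughput 15 + 15 + 16 = 46.
node-H + node-E + node-F: power draw 12 + 4 + 6 = 22 ≤ 25, throughput 5 + 15 + 16 = 36.
Best is node-C, node-E, and node-F with total throughput 46.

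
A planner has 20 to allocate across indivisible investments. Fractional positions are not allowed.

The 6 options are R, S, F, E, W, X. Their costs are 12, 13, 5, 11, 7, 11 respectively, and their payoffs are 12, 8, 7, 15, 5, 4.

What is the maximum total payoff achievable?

This is an integer program with binary decision variables.
Allowing fractional choices, the relaxed optimum would be about 26.0, but investments are indivisible.
R + F: cost 12 + 5 = 17 ≤ 20, payoff 12 + 7 = 19.
E + W: cost 11 + 7 = 18 ≤ 20, payoff 15 + 5 = 20.
F + E: cost 5 + 11 = 16 ≤ 20, payoff 7 + 15 = 22.
Best is F and E with total payoff 22.

22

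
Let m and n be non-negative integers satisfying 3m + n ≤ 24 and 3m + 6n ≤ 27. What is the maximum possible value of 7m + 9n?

(m,n)=(7,1): 3·7+1·1=22≤24, 3·7+6·1=27≤27, objective 58.
(m,n)=(8,0): 3·8+1·0=24≤24, 3·8+6·0=24≤27, objective 56.
(m,n)=(6,1): 3·6+1·1=19≤24, 3·6+6·1=24≤27, objective 51.
The best lattice point is (7,1), giving 58.

58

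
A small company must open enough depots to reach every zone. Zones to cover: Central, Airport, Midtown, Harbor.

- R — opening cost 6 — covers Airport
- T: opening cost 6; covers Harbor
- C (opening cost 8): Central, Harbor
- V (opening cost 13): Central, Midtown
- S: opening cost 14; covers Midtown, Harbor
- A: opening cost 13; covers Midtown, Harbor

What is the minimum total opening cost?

25

The greedy cost-per-new-zone heuristic would pick C, R, and V for 27, but a cheaper cover exists.
Choose R, T, and V: together they cover Central, Airport, Midtown, Harbor — every zone.
Total opening cost: 6 + 6 + 13 = 25.
No cover costs less than 25.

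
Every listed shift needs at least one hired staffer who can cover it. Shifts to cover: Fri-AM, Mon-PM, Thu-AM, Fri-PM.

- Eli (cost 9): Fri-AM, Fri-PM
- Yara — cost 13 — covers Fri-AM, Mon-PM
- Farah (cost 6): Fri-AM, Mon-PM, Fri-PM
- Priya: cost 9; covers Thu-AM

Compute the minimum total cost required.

This is a weighted set-cover instance.
Choose Farah and Priya: together they cover Fri-AM, Mon-PM, Thu-AM, Fri-PM — every shift.
Total cost: 6 + 9 = 15.
No cover costs less than 15.

15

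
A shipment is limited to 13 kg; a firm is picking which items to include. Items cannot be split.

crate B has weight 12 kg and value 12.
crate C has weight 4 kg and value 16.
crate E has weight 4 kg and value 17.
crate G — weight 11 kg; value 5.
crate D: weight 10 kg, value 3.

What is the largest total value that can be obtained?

Take crate C and crate E: weight 4 + 4 = 8 ≤ 13, value 16 + 17 = 33.
No other feasible combination does better.

33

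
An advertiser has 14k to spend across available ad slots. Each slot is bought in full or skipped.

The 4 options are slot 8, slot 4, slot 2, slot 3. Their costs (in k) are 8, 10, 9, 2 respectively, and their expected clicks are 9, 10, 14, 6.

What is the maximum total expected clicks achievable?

20

Take slot 2 and slot 3: cost 9 + 2 = 11 ≤ 14, expected clicks 14 + 6 = 20.
No other feasible combination does better.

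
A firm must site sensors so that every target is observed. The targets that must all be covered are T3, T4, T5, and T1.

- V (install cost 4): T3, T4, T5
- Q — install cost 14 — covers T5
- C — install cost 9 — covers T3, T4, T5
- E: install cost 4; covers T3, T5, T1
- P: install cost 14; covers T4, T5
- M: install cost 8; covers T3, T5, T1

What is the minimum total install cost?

8

Choose V and E: together they cover T3, T4, T5, T1 — every target.
Total install cost: 4 + 4 = 8.
No cover costs less than 8.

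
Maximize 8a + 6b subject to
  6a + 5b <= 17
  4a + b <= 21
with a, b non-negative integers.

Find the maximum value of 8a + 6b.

(a,b)=(2,1): 6·2+5·1=17≤17, 4·2+1·1=9≤21, objective 22.
(a,b)=(1,2): 6·1+5·2=16≤17, 4·1+1·2=6≤21, objective 20.
(a,b)=(2,0): 6·2+5·0=12≤17, 4·2+1·0=8≤21, objective 16.
The best lattice point is (2,1), giving 22.

22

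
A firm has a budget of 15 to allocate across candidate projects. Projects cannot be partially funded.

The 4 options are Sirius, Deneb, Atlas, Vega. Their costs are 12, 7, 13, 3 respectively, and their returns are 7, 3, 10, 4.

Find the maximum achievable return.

11

Sirius + Vega: cost 12 + 3 = 15 ≤ 15, return 7 + 4 = 11.
Deneb + Vega: cost 7 + 3 = 10 ≤ 15, return 3 + 4 = 7.
Atlas: cost 13 ≤ 15, return 10.
Best is Sirius and Vega with total return 11.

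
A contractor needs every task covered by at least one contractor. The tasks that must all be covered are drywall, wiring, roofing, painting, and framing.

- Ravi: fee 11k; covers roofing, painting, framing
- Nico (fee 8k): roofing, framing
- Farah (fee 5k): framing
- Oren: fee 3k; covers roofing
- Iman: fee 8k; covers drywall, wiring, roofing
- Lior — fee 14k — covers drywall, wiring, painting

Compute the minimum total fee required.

19

Choose Ravi and Iman: together they cover drywall, wiring, roofing, painting, framing — every task.
Total fee: 11 + 8 = 19.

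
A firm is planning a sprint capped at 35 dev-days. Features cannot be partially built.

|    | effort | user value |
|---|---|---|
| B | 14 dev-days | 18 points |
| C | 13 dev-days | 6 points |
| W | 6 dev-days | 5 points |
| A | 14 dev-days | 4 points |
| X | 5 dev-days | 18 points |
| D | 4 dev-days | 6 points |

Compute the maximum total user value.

47

This is an integer program with binary decision variables.
Allowing fractional choices, the relaxed optimum would be about 49.8, but features are indivisible.
B + W + X + D: effort 14 + 6 + 5 + 4 = 29 ≤ 35, user value 18 + 5 + 18 + 6 = 47.
B + C + X: effort 14 + 13 + 5 = 32 ≤ 35, user value 18 + 6 + 18 = 42.
B + X + D: effort 14 + 5 + 4 = 23 ≤ 35, user value 18 + 18 + 6 = 42.
Best is B, W, X, and D with total user value 47.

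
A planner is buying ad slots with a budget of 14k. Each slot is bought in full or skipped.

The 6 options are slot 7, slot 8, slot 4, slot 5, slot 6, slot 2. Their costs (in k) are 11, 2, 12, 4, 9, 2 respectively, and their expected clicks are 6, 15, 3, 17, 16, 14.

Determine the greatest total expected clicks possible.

46

Take slot 8, slot 5, and slot 2: cost 2 + 4 + 2 = 8 ≤ 14, expected clicks 15 + 17 + 14 = 46.
No other feasible combination does better.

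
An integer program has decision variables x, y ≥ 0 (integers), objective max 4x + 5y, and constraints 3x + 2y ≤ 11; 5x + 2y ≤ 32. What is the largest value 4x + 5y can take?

(x,y)=(0,5): 3·0+2·5=10≤11, 5·0+2·5=10≤32, objective 25.
(x,y)=(1,4): 3·1+2·4=11≤11, 5·1+2·4=13≤32, objective 24.
The best lattice point is (0,5), giving 25.

25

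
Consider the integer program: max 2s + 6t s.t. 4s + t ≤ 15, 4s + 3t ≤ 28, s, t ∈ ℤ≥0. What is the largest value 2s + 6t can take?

54

Relaxing integrality, the LP optimum is 56.00 at (s,t) = (0, 9.33), which is not an integer point.
(s,t)=(0,9) is feasible, giving 54.
(s,t)=(1,8) is feasible, giving 50.
(s,t)=(0,8) is feasible, giving 48.
No feasible integer point exceeds 54.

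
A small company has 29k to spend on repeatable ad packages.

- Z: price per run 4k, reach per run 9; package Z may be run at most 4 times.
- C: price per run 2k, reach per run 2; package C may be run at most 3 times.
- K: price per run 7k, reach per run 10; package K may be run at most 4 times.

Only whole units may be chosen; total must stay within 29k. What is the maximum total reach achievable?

Take 4×Z, 3×C, and 1×K: price 29 ≤ 29, reach 4·9 + 3·2 + 1·10 = 52.
Z has the best ratio (9/4) and is taken to its limit of 4; remaining capacity is filled optimally with the others.

52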